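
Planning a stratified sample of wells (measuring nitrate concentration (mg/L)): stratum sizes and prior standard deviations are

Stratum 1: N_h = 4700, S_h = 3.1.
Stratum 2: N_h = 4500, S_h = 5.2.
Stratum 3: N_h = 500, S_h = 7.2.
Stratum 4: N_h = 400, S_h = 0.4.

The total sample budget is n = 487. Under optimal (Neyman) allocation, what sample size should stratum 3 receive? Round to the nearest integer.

Neyman allocation: n_h = n · N_h S_h / Σ N_i S_i, with n = 487.
  stratum 1: N_h·S_h = 4700·3.1 = 14570.00
  stratum 2: N_h·S_h = 4500·5.2 = 23400.00
  stratum 3: N_h·S_h = 500·7.2 = 3600.00
  stratum 4: N_h·S_h = 400·0.4 = 160.00
Σ N_h S_h = 41730.00
n for stratum 3 = 487·3600.00/41730.00 = 42.013 → 42

42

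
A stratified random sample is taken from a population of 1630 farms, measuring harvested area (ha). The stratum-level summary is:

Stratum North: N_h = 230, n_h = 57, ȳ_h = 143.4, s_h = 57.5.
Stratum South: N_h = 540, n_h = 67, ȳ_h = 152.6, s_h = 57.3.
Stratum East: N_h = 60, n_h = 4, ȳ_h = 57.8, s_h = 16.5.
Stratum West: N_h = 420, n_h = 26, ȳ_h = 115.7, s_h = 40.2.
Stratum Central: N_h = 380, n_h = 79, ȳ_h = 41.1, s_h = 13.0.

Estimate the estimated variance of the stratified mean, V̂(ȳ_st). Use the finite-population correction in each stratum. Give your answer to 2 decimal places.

V̂(ȳ_st) = Σ W_h² (1 − n_h/N_h) s_h²/n_h, with W_h = N_h/N and N = 1630:
  stratum North: (230/1630)²·(1 − 57/230)·57.5²/57 = 0.868679
  stratum South: (540/1630)²·(1 − 67/540)·57.3²/67 = 4.71101
  stratum East: (60/1630)²·(1 − 4/60)·16.5²/4 = 0.086074
  stratum West: (420/1630)²·(1 − 26/420)·40.2²/26 = 3.87123
  stratum Central: (380/1630)²·(1 − 79/380)·13.0²/79 = 0.0920947
V̂(ȳ_st) = 9.62909

V̂(ȳ_st) ≈ 9.63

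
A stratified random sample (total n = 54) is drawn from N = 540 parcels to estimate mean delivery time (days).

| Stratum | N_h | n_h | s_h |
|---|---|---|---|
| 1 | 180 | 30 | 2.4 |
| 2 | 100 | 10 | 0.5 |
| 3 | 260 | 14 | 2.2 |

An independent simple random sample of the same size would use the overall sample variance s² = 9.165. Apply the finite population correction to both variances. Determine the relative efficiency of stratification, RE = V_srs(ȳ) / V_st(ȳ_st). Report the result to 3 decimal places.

V̂(ȳ_st) = Σ W_h² (1 − n_h/N_h) s_h²/n_h, with W_h = N_h/N and N = 540:
  stratum 1: (180/540)²·(1 − 30/180)·2.4²/30 = 0.0177778
  stratum 2: (100/540)²·(1 − 10/100)·0.5²/10 = 0.000771605
  stratum 3: (260/540)²·(1 − 14/260)·2.2²/14 = 0.0758295
V_st = 0.0943789
V_srs = (1 − 54/540)·9.165/54 = 0.15275
Relative efficiency = V_srs / V_st = 0.15275/0.0943789 = 1.6185

RE ≈ 1.618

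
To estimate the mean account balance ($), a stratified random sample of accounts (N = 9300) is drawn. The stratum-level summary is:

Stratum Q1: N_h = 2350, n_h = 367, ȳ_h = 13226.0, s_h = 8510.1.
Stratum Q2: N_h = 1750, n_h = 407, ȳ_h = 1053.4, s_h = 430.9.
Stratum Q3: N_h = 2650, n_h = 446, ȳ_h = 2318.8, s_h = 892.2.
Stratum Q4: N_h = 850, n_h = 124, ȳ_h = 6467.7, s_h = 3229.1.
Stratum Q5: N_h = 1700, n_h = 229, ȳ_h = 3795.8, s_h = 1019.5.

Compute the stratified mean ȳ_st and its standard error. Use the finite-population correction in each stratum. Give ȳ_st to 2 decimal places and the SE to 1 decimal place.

ȳ_st ≈ 5486.00, SE ≈ 107.2

ȳ_st = Σ W_h ȳ_h = (2350·13226.0 + 1750·1053.4 + 2650·2318.8 + 850·6467.7 + 1700·3795.8)/9300 = 5485.99731
V̂(ȳ_st) = Σ W_h² (1 − n_h/N_h) s_h²/n_h, with W_h = N_h/N and N = 9300:
  stratum Q1: (2350/9300)²·(1 − 367/2350)·8510.1²/367 = 10632.3
  stratum Q2: (1750/9300)²·(1 − 407/1750)·430.9²/407 = 12.3967
  stratum Q3: (2650/9300)²·(1 − 446/2650)·892.2²/446 = 120.526
  stratum Q4: (850/9300)²·(1 − 124/850)·3229.1²/124 = 599.972
  stratum Q5: (1700/9300)²·(1 − 229/1700)·1019.5²/229 = 131.23
V̂(ȳ_st) = 11496.4
SE(ȳ_st) = √11496.4 = 107.221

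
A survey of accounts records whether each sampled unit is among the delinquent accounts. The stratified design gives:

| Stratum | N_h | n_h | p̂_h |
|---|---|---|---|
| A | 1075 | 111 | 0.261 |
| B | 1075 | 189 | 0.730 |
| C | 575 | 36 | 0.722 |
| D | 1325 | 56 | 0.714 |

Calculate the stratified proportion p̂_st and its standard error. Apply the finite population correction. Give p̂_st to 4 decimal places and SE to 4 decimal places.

N = 4050; stratum weights W_h = N_h/N.
p̂_st = Σ W_h p̂_h = (1075·0.261 + 1075·0.730 + 575·0.722 + 1325·0.714)/4050 = 0.59914
V̂(p̂_st) = Σ W_h² (1 − n_h/N_h) p̂_h(1−p̂_h)/(n_h−1):
  stratum A: (1075/4050)²·(1 − 111/1075)·0.261·0.739/110 = 0.000110782
  stratum B: (1075/4050)²·(1 − 189/1075)·0.730·0.270/188 = 6.08781e-05
  stratum C: (575/4050)²·(1 − 36/575)·0.722·0.278/35 = 0.000108358
  stratum D: (1325/4050)²·(1 − 56/1325)·0.714·0.286/55 = 0.0003806
V̂(p̂_st) = 0.000660618; SE = √V̂ = 0.0257025

p̂_st ≈ 0.5991, SE ≈ 0.0257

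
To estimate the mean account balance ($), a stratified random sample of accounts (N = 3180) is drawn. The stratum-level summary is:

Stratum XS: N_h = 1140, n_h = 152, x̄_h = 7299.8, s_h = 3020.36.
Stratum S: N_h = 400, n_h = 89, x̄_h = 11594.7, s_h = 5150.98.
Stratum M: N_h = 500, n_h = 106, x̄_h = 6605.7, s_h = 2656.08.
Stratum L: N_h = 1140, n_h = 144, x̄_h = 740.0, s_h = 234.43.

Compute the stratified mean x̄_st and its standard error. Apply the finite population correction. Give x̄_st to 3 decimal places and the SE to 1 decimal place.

x̄_st ≈ 5379.277, SE ≈ 108.1

x̄_st = Σ W_h x̄_h = (1140·7299.8 + 400·11594.7 + 500·6605.7 + 1140·740.0)/3180 = 5379.27736
V̂(x̄_st) = Σ W_h² (1 − n_h/N_h) s_h²/n_h, with W_h = N_h/N and N = 3180:
  stratum XS: (1140/3180)²·(1 − 152/1140)·3020.36²/152 = 6684.69
  stratum S: (400/3180)²·(1 − 89/400)·5150.98²/89 = 3667.38
  stratum M: (500/3180)²·(1 − 106/500)·2656.08²/106 = 1296.55
  stratum L: (1140/3180)²·(1 − 144/1140)·234.43²/144 = 42.8523
V̂(x̄_st) = 11691.5
SE(x̄_st) = √11691.5 = 108.127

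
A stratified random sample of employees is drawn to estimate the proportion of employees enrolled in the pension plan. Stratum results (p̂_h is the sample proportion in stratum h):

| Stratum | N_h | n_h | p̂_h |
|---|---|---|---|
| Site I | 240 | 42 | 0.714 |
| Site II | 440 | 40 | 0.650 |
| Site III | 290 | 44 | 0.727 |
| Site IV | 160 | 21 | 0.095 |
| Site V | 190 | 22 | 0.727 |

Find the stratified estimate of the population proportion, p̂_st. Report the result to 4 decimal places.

N = 1320; stratum weights W_h = N_h/N.
p̂_st = Σ W_h p̂_h = (240·0.714 + 440·0.650 + 290·0.727 + 160·0.095 + 190·0.727)/1320 = 0.62236

p̂_st ≈ 0.6224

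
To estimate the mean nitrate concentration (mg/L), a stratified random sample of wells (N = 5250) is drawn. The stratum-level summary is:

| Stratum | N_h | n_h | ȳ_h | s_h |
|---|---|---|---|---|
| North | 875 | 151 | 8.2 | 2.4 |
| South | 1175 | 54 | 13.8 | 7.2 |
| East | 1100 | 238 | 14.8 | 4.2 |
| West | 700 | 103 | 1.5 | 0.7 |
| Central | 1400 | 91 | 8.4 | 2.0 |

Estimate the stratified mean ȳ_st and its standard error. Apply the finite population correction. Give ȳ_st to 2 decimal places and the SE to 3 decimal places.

ȳ_st ≈ 10.00, SE ≈ 0.229

ȳ_st = Σ W_h ȳ_h = (875·8.2 + 1175·13.8 + 1100·14.8 + 700·1.5 + 1400·8.4)/5250 = 9.99619
V̂(ȳ_st) = Σ W_h² (1 − n_h/N_h) s_h²/n_h, with W_h = N_h/N and N = 5250:
  stratum North: (875/5250)²·(1 − 151/875)·2.4²/151 = 0.000876746
  stratum South: (1175/5250)²·(1 − 54/1175)·7.2²/54 = 0.0458771
  stratum East: (1100/5250)²·(1 − 238/1100)·4.2²/238 = 0.00254978
  stratum West: (700/5250)²·(1 − 103/700)·0.7²/103 = 7.21294e-05
  stratum Central: (1400/5250)²·(1 − 91/1400)·2.0²/91 = 0.00292259
V̂(ȳ_st) = 0.0522984
SE(ȳ_st) = √0.0522984 = 0.228688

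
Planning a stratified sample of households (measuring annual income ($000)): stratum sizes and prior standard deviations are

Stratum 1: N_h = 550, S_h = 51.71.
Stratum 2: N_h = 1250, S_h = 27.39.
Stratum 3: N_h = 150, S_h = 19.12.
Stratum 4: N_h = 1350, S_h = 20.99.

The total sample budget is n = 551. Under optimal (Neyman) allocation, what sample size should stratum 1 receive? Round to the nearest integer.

Neyman allocation: n_h = n · N_h S_h / Σ N_i S_i, with n = 551.
  stratum 1: N_h·S_h = 550·51.71 = 28440.50
  stratum 2: N_h·S_h = 1250·27.39 = 34237.50
  stratum 3: N_h·S_h = 150·19.12 = 2868.00
  stratum 4: N_h·S_h = 1350·20.99 = 28336.50
Σ N_h S_h = 93882.50
n for stratum 1 = 551·28440.50/93882.50 = 166.918 → 167

167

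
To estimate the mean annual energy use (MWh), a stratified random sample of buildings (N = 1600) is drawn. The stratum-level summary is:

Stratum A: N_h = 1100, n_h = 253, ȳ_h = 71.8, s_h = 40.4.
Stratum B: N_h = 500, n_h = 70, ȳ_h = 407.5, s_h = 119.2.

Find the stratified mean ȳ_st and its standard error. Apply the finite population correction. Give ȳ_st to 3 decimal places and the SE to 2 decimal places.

ȳ_st ≈ 176.706, SE ≈ 4.40

ȳ_st = Σ W_h ȳ_h = (1100·71.8 + 500·407.5)/1600 = 176.70625
V̂(ȳ_st) = Σ W_h² (1 − n_h/N_h) s_h²/n_h, with W_h = N_h/N and N = 1600:
  stratum A: (1100/1600)²·(1 − 253/1100)·40.4²/253 = 2.34789
  stratum B: (500/1600)²·(1 − 70/500)·119.2²/70 = 17.0472
V̂(ȳ_st) = 19.3951
SE(ȳ_st) = √19.3951 = 4.40399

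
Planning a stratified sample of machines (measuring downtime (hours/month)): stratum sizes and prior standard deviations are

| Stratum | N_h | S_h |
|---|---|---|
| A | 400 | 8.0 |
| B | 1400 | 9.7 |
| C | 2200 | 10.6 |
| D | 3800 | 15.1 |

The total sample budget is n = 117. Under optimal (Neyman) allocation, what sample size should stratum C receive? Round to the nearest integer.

Neyman allocation: n_h = n · N_h S_h / Σ N_i S_i, with n = 117.
  stratum A: N_h·S_h = 400·8.0 = 3200.00
  stratum B: N_h·S_h = 1400·9.7 = 13580.00
  stratum C: N_h·S_h = 2200·10.6 = 23320.00
  stratum D: N_h·S_h = 3800·15.1 = 57380.00
Σ N_h S_h = 97480.00
n for stratum C = 117·23320.00/97480.00 = 27.990 → 28

28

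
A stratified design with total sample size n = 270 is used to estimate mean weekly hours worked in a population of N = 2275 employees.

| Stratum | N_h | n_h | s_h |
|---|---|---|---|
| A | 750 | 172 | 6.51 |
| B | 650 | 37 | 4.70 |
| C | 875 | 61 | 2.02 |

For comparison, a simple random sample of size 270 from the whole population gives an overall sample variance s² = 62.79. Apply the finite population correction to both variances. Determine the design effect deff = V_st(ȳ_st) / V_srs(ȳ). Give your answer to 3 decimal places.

deff ≈ 0.370

V̂(ȳ_st) = Σ W_h² (1 − n_h/N_h) s_h²/n_h, with W_h = N_h/N and N = 2275:
  stratum A: (750/2275)²·(1 − 172/750)·6.51²/172 = 0.0206376
  stratum B: (650/2275)²·(1 − 37/650)·4.70²/37 = 0.0459626
  stratum C: (875/2275)²·(1 − 61/875)·2.02²/61 = 0.0092054
V_st = 0.0758057
V_srs = (1 − 270/2275)·62.79/270 = 0.204956
deff = V_st / V_srs = 0.0758057/0.204956 = 0.3699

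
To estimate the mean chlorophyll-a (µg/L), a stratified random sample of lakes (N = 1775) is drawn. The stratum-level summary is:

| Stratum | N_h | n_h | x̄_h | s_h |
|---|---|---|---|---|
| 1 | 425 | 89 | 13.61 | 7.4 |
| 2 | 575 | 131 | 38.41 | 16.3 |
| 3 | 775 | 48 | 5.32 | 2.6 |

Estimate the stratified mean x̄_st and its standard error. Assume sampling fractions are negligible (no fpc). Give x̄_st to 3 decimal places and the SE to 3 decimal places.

x̄_st = Σ W_h x̄_h = (425·13.61 + 575·38.41 + 775·5.32)/1775 = 18.02423
V̂(x̄_st) = Σ W_h² s_h²/n_h, with W_h = N_h/N and N = 1775:
  stratum 1: (425/1775)²·7.4²/89 = 0.035274
  stratum 2: (575/1775)²·16.3²/131 = 0.212835
  stratum 3: (775/1775)²·2.6²/48 = 0.026848
V̂(x̄_st) = 0.274957
SE(x̄_st) = √0.274957 = 0.524363

x̄_st ≈ 18.024, SE ≈ 0.524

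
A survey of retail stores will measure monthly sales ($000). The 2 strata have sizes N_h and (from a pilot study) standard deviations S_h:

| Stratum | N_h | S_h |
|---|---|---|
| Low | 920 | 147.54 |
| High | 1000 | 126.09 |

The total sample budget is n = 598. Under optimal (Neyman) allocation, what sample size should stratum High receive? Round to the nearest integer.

Neyman allocation: n_h = n · N_h S_h / Σ N_i S_i, with n = 598.
  stratum Low: N_h·S_h = 920·147.54 = 135736.80
  stratum High: N_h·S_h = 1000·126.09 = 126090.00
Σ N_h S_h = 261826.80
n for stratum High = 598·126090.00/261826.80 = 287.984 → 288

288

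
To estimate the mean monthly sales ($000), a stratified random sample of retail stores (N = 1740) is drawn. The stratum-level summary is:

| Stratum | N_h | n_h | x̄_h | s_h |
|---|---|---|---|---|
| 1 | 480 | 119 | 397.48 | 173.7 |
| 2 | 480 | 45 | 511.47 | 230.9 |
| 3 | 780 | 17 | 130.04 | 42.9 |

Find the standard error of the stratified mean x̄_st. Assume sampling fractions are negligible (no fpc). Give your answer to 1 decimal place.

SE(x̄_st) ≈ 11.5

V̂(x̄_st) = Σ W_h² s_h²/n_h, with W_h = N_h/N and N = 1740:
  stratum 1: (480/1740)²·173.7²/119 = 19.2946
  stratum 2: (480/1740)²·230.9²/45 = 90.1611
  stratum 3: (780/1740)²·42.9²/17 = 21.7549
V̂(x̄_st) = 131.211
SE(x̄_st) = √131.211 = 11.4547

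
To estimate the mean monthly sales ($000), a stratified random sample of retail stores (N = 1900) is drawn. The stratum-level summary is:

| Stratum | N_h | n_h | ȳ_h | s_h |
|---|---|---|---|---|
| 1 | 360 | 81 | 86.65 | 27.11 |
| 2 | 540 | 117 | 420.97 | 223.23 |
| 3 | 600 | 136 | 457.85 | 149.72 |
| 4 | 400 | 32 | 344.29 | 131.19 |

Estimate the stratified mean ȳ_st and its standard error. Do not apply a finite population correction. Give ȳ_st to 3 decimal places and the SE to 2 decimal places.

ȳ_st = Σ W_h ȳ_h = (360·86.65 + 540·420.97 + 600·457.85 + 400·344.29)/1900 = 353.12832
V̂(ȳ_st) = Σ W_h² s_h²/n_h, with W_h = N_h/N and N = 1900:
  stratum 1: (360/1900)²·27.11²/81 = 0.325741
  stratum 2: (540/1900)²·223.23²/117 = 34.4033
  stratum 3: (600/1900)²·149.72²/136 = 16.4368
  stratum 4: (400/1900)²·131.19²/32 = 23.8377
V̂(ȳ_st) = 75.0034
SE(ȳ_st) = √75.0034 = 8.66045

ȳ_st ≈ 353.128, SE ≈ 8.66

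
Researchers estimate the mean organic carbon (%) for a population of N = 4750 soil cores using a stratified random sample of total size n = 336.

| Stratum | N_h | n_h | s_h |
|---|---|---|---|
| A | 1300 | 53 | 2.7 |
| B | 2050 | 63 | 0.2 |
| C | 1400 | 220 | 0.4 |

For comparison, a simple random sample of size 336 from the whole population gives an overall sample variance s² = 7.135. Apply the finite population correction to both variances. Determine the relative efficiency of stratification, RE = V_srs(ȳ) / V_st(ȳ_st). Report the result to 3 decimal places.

V̂(ȳ_st) = Σ W_h² (1 − n_h/N_h) s_h²/n_h, with W_h = N_h/N and N = 4750:
  stratum A: (1300/4750)²·(1 − 53/1300)·2.7²/53 = 0.00988267
  stratum B: (2050/4750)²·(1 − 63/2050)·0.2²/63 = 0.000114626
  stratum C: (1400/4750)²·(1 − 220/1400)·0.4²/220 = 5.32501e-05
V_st = 0.0100505
V_srs = (1 − 336/4750)·7.135/336 = 0.019733
Relative efficiency = V_srs / V_st = 0.019733/0.0100505 = 1.9634

RE ≈ 1.963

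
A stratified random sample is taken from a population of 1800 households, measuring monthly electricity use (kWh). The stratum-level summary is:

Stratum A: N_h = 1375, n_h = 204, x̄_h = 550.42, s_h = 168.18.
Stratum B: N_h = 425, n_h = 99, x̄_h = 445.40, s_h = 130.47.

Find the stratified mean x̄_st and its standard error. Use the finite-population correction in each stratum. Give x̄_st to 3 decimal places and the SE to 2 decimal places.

x̄_st ≈ 525.624, SE ≈ 8.73

x̄_st = Σ W_h x̄_h = (1375·550.42 + 425·445.40)/1800 = 525.62361
V̂(x̄_st) = Σ W_h² (1 − n_h/N_h) s_h²/n_h, with W_h = N_h/N and N = 1800:
  stratum A: (1375/1800)²·(1 − 204/1375)·168.18²/204 = 68.9022
  stratum B: (425/1800)²·(1 − 99/425)·130.47²/99 = 7.35271
V̂(x̄_st) = 76.2549
SE(x̄_st) = √76.2549 = 8.73241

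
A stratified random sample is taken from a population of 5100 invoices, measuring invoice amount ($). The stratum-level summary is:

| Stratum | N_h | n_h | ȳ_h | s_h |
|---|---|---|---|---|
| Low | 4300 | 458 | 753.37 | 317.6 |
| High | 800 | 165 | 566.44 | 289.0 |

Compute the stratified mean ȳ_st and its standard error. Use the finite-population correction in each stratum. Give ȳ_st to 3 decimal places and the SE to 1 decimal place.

ȳ_st = Σ W_h ȳ_h = (4300·753.37 + 800·566.44)/5100 = 724.04765
V̂(ȳ_st) = Σ W_h² (1 − n_h/N_h) s_h²/n_h, with W_h = N_h/N and N = 5100:
  stratum Low: (4300/5100)²·(1 − 458/4300)·317.6²/458 = 139.888
  stratum High: (800/5100)²·(1 − 165/800)·289.0²/165 = 9.88633
V̂(ȳ_st) = 149.774
SE(ȳ_st) = √149.774 = 12.2382

ȳ_st ≈ 724.048, SE ≈ 12.2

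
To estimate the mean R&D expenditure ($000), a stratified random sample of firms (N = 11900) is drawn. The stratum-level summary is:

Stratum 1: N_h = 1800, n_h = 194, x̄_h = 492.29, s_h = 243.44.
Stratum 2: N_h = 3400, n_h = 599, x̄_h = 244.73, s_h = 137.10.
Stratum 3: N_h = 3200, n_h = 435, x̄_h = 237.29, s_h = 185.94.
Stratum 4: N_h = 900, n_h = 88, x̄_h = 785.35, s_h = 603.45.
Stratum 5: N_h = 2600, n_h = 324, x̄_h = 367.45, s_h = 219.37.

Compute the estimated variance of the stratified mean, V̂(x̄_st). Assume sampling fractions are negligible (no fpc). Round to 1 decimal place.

V̂(x̄_st) = Σ W_h² s_h²/n_h, with W_h = N_h/N and N = 11900:
  stratum 1: (1800/11900)²·243.44²/194 = 6.98929
  stratum 2: (3400/11900)²·137.10²/599 = 2.5616
  stratum 3: (3200/11900)²·185.94²/435 = 5.74728
  stratum 4: (900/11900)²·603.45²/88 = 23.6696
  stratum 5: (2600/11900)²·219.37²/324 = 7.09026
V̂(x̄_st) = 46.058

V̂(x̄_st) ≈ 46.1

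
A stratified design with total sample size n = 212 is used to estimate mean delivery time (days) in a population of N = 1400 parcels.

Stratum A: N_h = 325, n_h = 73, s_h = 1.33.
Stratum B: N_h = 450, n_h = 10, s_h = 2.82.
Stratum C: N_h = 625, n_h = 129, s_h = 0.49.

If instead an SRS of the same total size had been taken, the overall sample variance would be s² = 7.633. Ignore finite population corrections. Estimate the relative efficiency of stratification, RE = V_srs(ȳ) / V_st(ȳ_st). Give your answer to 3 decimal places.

RE ≈ 0.429

V̂(ȳ_st) = Σ W_h² s_h²/n_h, with W_h = N_h/N and N = 1400:
  stratum A: (325/1400)²·1.33²/73 = 0.00130584
  stratum B: (450/1400)²·2.82²/10 = 0.0821613
  stratum C: (625/1400)²·0.49²/129 = 0.000370942
V_st = 0.0838381
V_srs = s²/n = 7.633/212 = 0.0360047
Relative efficiency = V_srs / V_st = 0.0360047/0.0838381 = 0.4295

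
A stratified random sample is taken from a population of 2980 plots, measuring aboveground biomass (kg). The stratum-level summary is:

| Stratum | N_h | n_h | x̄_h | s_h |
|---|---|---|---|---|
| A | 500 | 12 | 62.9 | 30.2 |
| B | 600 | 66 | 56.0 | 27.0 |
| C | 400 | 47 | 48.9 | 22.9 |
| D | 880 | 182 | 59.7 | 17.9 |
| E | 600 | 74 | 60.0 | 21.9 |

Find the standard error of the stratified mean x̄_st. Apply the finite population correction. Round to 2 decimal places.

SE(x̄_st) ≈ 1.74

V̂(x̄_st) = Σ W_h² (1 − n_h/N_h) s_h²/n_h, with W_h = N_h/N and N = 2980:
  stratum A: (500/2980)²·(1 − 12/500)·30.2²/12 = 2.08829
  stratum B: (600/2980)²·(1 − 66/600)·27.0²/66 = 0.398514
  stratum C: (400/2980)²·(1 − 47/400)·22.9²/47 = 0.177409
  stratum D: (880/2980)²·(1 − 182/880)·17.9²/182 = 0.12177
  stratum E: (600/2980)²·(1 − 74/600)·21.9²/74 = 0.230336
V̂(x̄_st) = 3.01631
SE(x̄_st) = √3.01631 = 1.73675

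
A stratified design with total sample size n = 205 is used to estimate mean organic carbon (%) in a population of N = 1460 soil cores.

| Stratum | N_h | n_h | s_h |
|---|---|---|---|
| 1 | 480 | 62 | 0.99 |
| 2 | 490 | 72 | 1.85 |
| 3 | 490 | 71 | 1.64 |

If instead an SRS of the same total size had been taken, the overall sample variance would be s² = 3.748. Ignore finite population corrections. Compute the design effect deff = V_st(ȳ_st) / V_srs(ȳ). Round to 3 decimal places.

V̂(ȳ_st) = Σ W_h² s_h²/n_h, with W_h = N_h/N and N = 1460:
  stratum 1: (480/1460)²·0.99²/62 = 0.00170866
  stratum 2: (490/1460)²·1.85²/72 = 0.00535423
  stratum 3: (490/1460)²·1.64²/71 = 0.00426693
V_st = 0.0113298
V_srs = s²/n = 3.748/205 = 0.0182829
deff = V_st / V_srs = 0.0113298/0.0182829 = 0.6197

deff ≈ 0.620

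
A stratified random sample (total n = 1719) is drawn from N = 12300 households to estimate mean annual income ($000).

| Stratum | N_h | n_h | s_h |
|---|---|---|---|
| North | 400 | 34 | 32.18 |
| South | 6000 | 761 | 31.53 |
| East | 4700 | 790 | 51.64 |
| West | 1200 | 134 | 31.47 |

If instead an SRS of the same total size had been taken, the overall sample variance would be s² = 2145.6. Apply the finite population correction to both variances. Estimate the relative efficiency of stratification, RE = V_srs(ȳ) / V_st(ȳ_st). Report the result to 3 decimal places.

V̂(ȳ_st) = Σ W_h² (1 − n_h/N_h) s_h²/n_h, with W_h = N_h/N and N = 12300:
  stratum North: (400/12300)²·(1 − 34/400)·32.18²/34 = 0.029473
  stratum South: (6000/12300)²·(1 − 761/6000)·31.53²/761 = 0.271427
  stratum East: (4700/12300)²·(1 − 790/4700)·51.64²/790 = 0.410024
  stratum West: (1200/12300)²·(1 − 134/1200)·31.47²/134 = 0.0624909
V_st = 0.773415
V_srs = (1 − 1719/12300)·2145.6/1719 = 1.07373
Relative efficiency = V_srs / V_st = 1.07373/0.773415 = 1.3883

RE ≈ 1.388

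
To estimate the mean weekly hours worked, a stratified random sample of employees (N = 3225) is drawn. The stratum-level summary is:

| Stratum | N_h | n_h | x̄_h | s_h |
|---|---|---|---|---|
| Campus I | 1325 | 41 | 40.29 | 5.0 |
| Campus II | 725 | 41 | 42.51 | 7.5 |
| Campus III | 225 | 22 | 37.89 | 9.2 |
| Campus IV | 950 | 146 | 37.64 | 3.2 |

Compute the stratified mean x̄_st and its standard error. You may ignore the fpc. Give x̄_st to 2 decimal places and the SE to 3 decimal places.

x̄_st = Σ W_h x̄_h = (1325·40.29 + 725·42.51 + 225·37.89 + 950·37.64)/3225 = 39.84101
V̂(x̄_st) = Σ W_h² s_h²/n_h, with W_h = N_h/N and N = 3225:
  stratum Campus I: (1325/3225)²·5.0²/41 = 0.102927
  stratum Campus II: (725/3225)²·7.5²/41 = 0.0693354
  stratum Campus III: (225/3225)²·9.2²/22 = 0.0187266
  stratum Campus IV: (950/3225)²·3.2²/146 = 0.00608604
V̂(x̄_st) = 0.197075
SE(x̄_st) = √0.197075 = 0.443931

x̄_st ≈ 39.84, SE ≈ 0.444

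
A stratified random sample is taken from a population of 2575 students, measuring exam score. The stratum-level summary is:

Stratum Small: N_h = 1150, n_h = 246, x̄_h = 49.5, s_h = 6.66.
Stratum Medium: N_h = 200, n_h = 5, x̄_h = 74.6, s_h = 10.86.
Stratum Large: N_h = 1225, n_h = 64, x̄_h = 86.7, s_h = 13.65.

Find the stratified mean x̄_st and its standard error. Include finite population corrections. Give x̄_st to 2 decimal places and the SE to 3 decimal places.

x̄_st ≈ 69.15, SE ≈ 0.890

x̄_st = Σ W_h x̄_h = (1150·49.5 + 200·74.6 + 1225·86.7)/2575 = 69.14660
V̂(x̄_st) = Σ W_h² (1 − n_h/N_h) s_h²/n_h, with W_h = N_h/N and N = 2575:
  stratum Small: (1150/2575)²·(1 − 246/1150)·6.66²/246 = 0.02827
  stratum Medium: (200/2575)²·(1 − 5/200)·10.86²/5 = 0.138739
  stratum Large: (1225/2575)²·(1 − 64/1225)·13.65²/64 = 0.624452
V̂(x̄_st) = 0.791462
SE(x̄_st) = √0.791462 = 0.889641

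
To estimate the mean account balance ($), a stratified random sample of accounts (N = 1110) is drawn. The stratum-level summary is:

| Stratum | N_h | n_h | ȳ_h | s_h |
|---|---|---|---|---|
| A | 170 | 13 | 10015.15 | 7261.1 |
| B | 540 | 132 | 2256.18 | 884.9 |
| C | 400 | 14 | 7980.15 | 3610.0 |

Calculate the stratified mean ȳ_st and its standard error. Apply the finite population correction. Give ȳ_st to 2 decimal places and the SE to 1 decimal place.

ȳ_st ≈ 5507.18, SE ≈ 453.4

ȳ_st = Σ W_h ȳ_h = (170·10015.15 + 540·2256.18 + 400·7980.15)/1110 = 5507.18261
V̂(ȳ_st) = Σ W_h² (1 − n_h/N_h) s_h²/n_h, with W_h = N_h/N and N = 1110:
  stratum A: (170/1110)²·(1 − 13/170)·7261.1²/13 = 87854.5
  stratum B: (540/1110)²·(1 − 132/540)·884.9²/132 = 1060.77
  stratum C: (400/1110)²·(1 − 14/400)·3610.0²/14 = 116651
V̂(ȳ_st) = 205566
SE(ȳ_st) = √205566 = 453.394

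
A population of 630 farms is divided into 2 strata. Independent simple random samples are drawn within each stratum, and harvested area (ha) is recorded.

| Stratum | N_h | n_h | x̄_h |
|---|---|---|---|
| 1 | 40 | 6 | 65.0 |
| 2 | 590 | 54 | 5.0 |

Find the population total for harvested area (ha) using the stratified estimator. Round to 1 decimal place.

τ̂_st = Σ N_h x̄_h = 40·65.0 + 590·5.0 = 5550.0

τ̂_st ≈ 5550.0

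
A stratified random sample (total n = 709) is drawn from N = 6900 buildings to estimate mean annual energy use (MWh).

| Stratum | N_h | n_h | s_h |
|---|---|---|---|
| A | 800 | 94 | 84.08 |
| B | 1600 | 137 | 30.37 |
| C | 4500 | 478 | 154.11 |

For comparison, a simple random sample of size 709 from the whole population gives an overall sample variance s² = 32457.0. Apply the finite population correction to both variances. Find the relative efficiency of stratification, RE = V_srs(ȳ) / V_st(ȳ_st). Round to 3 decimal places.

RE ≈ 2.042

V̂(ȳ_st) = Σ W_h² (1 − n_h/N_h) s_h²/n_h, with W_h = N_h/N and N = 6900:
  stratum A: (800/6900)²·(1 − 94/800)·84.08²/94 = 0.892183
  stratum B: (1600/6900)²·(1 − 137/1600)·30.37²/137 = 0.331005
  stratum C: (4500/6900)²·(1 − 478/4500)·154.11²/478 = 18.8882
V_st = 20.1114
V_srs = (1 − 709/6900)·32457.0/709 = 41.0746
Relative efficiency = V_srs / V_st = 41.0746/20.1114 = 2.0424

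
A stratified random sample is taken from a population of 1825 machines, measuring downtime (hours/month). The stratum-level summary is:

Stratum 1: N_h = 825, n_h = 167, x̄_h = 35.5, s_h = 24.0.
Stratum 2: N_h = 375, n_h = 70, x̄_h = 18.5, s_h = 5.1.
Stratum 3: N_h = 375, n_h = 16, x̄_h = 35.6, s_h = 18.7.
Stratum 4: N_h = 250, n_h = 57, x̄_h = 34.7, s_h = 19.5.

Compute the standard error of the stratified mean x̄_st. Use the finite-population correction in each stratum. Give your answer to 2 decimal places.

SE(x̄_st) ≈ 1.25

V̂(x̄_st) = Σ W_h² (1 − n_h/N_h) s_h²/n_h, with W_h = N_h/N and N = 1825:
  stratum 1: (825/1825)²·(1 − 167/825)·24.0²/167 = 0.56216
  stratum 2: (375/1825)²·(1 − 70/375)·5.1²/70 = 0.0127599
  stratum 3: (375/1825)²·(1 − 16/375)·18.7²/16 = 0.883412
  stratum 4: (250/1825)²·(1 − 57/250)·19.5²/57 = 0.096642
V̂(x̄_st) = 1.55497
SE(x̄_st) = √1.55497 = 1.24699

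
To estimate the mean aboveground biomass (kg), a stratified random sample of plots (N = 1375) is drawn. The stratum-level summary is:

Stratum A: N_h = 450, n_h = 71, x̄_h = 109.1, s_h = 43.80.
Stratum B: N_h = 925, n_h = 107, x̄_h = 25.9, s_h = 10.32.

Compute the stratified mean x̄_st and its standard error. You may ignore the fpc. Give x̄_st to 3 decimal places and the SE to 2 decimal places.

x̄_st ≈ 53.129, SE ≈ 1.83

x̄_st = Σ W_h x̄_h = (450·109.1 + 925·25.9)/1375 = 53.12909
V̂(x̄_st) = Σ W_h² s_h²/n_h, with W_h = N_h/N and N = 1375:
  stratum A: (450/1375)²·43.80²/71 = 2.89407
  stratum B: (925/1375)²·10.32²/107 = 0.450457
V̂(x̄_st) = 3.34453
SE(x̄_st) = √3.34453 = 1.82881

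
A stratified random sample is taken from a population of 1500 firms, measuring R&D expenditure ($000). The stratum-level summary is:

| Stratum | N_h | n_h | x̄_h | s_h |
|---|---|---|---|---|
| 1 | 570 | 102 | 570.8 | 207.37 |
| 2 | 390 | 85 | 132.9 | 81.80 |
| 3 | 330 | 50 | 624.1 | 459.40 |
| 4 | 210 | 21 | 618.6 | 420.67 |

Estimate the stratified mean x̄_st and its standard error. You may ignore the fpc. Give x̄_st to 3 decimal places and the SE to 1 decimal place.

x̄_st = Σ W_h x̄_h = (570·570.8 + 390·132.9 + 330·624.1 + 210·618.6)/1500 = 475.36400
V̂(x̄_st) = Σ W_h² s_h²/n_h, with W_h = N_h/N and N = 1500:
  stratum 1: (570/1500)²·207.37²/102 = 60.8778
  stratum 2: (390/1500)²·81.80²/85 = 5.3215
  stratum 3: (330/1500)²·459.40²/50 = 204.295
  stratum 4: (210/1500)²·420.67²/21 = 165.166
V̂(x̄_st) = 435.66
SE(x̄_st) = √435.66 = 20.8725

x̄_st ≈ 475.364, SE ≈ 20.9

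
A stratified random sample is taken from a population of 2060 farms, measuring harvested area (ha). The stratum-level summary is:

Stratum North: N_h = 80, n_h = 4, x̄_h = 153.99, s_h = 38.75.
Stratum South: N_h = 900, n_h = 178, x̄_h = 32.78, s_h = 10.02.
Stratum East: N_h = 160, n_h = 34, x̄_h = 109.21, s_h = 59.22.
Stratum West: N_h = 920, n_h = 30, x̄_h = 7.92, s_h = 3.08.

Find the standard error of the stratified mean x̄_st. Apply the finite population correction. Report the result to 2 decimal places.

SE(x̄_st) ≈ 1.08

V̂(x̄_st) = Σ W_h² (1 − n_h/N_h) s_h²/n_h, with W_h = N_h/N and N = 2060:
  stratum North: (80/2060)²·(1 − 4/80)·38.75²/4 = 0.537839
  stratum South: (900/2060)²·(1 − 178/900)·10.02²/178 = 0.0863696
  stratum East: (160/2060)²·(1 − 34/160)·59.22²/34 = 0.49002
  stratum West: (920/2060)²·(1 − 30/920)·3.08²/30 = 0.0610132
V̂(x̄_st) = 1.17524
SE(x̄_st) = √1.17524 = 1.08409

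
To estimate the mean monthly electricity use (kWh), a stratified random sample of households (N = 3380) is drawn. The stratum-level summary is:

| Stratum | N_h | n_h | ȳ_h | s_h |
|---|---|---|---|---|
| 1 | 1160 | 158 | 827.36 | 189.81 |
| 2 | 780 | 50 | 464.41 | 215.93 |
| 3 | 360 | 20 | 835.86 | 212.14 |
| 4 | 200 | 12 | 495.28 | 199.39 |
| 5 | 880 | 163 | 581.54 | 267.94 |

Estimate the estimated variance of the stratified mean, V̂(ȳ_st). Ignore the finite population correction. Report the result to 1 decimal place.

V̂(ȳ_st) ≈ 143.5

V̂(ȳ_st) = Σ W_h² s_h²/n_h, with W_h = N_h/N and N = 3380:
  stratum 1: (1160/3380)²·189.81²/158 = 26.8574
  stratum 2: (780/3380)²·215.93²/50 = 49.6606
  stratum 3: (360/3380)²·212.14²/20 = 25.5262
  stratum 4: (200/3380)²·199.39²/12 = 11.5998
  stratum 5: (880/3380)²·267.94²/163 = 29.8552
V̂(ȳ_st) = 143.499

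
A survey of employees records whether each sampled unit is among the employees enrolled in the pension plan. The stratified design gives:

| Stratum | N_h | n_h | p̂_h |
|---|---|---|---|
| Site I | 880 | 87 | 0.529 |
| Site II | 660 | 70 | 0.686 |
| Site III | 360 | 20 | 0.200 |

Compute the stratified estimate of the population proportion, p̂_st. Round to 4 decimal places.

N = 1900; stratum weights W_h = N_h/N.
p̂_st = Σ W_h p̂_h = (880·0.529 + 660·0.686 + 360·0.200)/1900 = 0.52120

p̂_st ≈ 0.5212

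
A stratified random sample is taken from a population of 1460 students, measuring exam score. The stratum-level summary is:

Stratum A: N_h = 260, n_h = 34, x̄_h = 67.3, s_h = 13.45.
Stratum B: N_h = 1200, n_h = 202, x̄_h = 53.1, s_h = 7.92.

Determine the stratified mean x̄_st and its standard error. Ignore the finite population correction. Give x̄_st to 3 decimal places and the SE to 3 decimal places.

x̄_st ≈ 55.629, SE ≈ 0.615

x̄_st = Σ W_h x̄_h = (260·67.3 + 1200·53.1)/1460 = 55.62877
V̂(x̄_st) = Σ W_h² s_h²/n_h, with W_h = N_h/N and N = 1460:
  stratum A: (260/1460)²·13.45²/34 = 0.168736
  stratum B: (1200/1460)²·7.92²/202 = 0.209776
V̂(x̄_st) = 0.378512
SE(x̄_st) = √0.378512 = 0.615233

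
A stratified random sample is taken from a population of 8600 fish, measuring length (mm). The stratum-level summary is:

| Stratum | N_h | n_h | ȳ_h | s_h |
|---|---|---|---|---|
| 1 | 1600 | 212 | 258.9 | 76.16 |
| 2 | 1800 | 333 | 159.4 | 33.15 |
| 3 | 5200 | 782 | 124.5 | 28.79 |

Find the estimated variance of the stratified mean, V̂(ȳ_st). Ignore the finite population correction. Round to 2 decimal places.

V̂(ȳ_st) = Σ W_h² s_h²/n_h, with W_h = N_h/N and N = 8600:
  stratum 1: (1600/8600)²·76.16²/212 = 0.947024
  stratum 2: (1800/8600)²·33.15²/333 = 0.144568
  stratum 3: (5200/8600)²·28.79²/782 = 0.387513
V̂(ȳ_st) = 1.4791

V̂(ȳ_st) ≈ 1.48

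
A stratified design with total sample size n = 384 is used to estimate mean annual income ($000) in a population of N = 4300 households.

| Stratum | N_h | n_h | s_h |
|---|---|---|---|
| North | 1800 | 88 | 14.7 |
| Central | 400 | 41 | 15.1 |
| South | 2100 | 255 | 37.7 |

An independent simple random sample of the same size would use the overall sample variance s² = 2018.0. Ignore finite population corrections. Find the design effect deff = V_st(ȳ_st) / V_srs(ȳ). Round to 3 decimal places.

deff ≈ 0.344

V̂(ȳ_st) = Σ W_h² s_h²/n_h, with W_h = N_h/N and N = 4300:
  stratum North: (1800/4300)²·14.7²/88 = 0.430289
  stratum Central: (400/4300)²·15.1²/41 = 0.048123
  stratum South: (2100/4300)²·37.7²/255 = 1.32936
V_st = 1.80778
V_srs = s²/n = 2018.0/384 = 5.25521
deff = V_st / V_srs = 1.80778/5.25521 = 0.3440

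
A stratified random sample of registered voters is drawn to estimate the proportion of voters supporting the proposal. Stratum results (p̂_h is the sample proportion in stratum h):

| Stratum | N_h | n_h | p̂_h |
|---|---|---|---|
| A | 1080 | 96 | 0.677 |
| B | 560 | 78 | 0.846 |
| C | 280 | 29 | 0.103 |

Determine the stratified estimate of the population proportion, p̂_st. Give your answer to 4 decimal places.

N = 1920; stratum weights W_h = N_h/N.
p̂_st = Σ W_h p̂_h = (1080·0.677 + 560·0.846 + 280·0.103)/1920 = 0.64258

p̂_st ≈ 0.6426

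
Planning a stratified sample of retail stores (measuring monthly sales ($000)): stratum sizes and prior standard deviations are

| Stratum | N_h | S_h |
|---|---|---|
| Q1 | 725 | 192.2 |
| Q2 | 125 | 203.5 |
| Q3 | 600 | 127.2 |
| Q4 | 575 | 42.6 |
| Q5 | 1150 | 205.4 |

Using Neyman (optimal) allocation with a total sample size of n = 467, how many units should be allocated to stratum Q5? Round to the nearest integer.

Neyman allocation: n_h = n · N_h S_h / Σ N_i S_i, with n = 467.
  stratum Q1: N_h·S_h = 725·192.2 = 139345.00
  stratum Q2: N_h·S_h = 125·203.5 = 25437.50
  stratum Q3: N_h·S_h = 600·127.2 = 76320.00
  stratum Q4: N_h·S_h = 575·42.6 = 24495.00
  stratum Q5: N_h·S_h = 1150·205.4 = 236210.00
Σ N_h S_h = 501807.50
n for stratum Q5 = 467·236210.00/501807.50 = 219.825 → 220

220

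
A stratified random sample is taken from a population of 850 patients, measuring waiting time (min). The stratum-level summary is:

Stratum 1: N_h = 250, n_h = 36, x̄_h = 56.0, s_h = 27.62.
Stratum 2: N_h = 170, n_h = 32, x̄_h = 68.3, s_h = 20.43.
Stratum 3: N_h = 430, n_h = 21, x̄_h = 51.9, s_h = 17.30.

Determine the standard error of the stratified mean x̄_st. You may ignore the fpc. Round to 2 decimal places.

V̂(x̄_st) = Σ W_h² s_h²/n_h, with W_h = N_h/N and N = 850:
  stratum 1: (250/850)²·27.62²/36 = 1.8331
  stratum 2: (170/850)²·20.43²/32 = 0.521731
  stratum 3: (430/850)²·17.30²/21 = 3.6473
V̂(x̄_st) = 6.00214
SE(x̄_st) = √6.00214 = 2.44993

SE(x̄_st) ≈ 2.45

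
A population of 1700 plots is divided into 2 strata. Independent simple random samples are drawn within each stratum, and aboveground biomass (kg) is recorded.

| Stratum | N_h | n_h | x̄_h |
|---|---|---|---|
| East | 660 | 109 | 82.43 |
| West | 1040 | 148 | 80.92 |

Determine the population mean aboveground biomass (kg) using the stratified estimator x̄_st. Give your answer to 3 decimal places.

x̄_st ≈ 81.506

N = Σ N_h = 1700. Stratum weights W_h = N_h/N.
x̄_st = (660·82.43 + 1040·80.92) / 1700 = 81.50624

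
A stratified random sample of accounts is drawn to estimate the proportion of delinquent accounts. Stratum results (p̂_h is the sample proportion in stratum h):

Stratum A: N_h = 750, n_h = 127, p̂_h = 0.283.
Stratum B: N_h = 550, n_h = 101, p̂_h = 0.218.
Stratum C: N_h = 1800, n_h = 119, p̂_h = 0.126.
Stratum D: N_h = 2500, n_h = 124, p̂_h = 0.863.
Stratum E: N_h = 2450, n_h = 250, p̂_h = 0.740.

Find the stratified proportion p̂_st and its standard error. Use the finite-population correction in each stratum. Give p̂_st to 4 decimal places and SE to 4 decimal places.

p̂_st ≈ 0.5627, SE ≈ 0.0146

N = 8050; stratum weights W_h = N_h/N.
p̂_st = Σ W_h p̂_h = (750·0.283 + 550·0.218 + 1800·0.126 + 2500·0.863 + 2450·0.740)/8050 = 0.56266
V̂(p̂_st) = Σ W_h² (1 − n_h/N_h) p̂_h(1−p̂_h)/(n_h−1):
  stratum A: (750/8050)²·(1 − 127/750)·0.283·0.717/126 = 1.16116e-05
  stratum B: (550/8050)²·(1 − 101/550)·0.218·0.782/100 = 6.49652e-06
  stratum C: (1800/8050)²·(1 − 119/1800)·0.126·0.874/118 = 4.35761e-05
  stratum D: (2500/8050)²·(1 − 124/2500)·0.863·0.137/123 = 8.81091e-05
  stratum E: (2450/8050)²·(1 − 250/2450)·0.740·0.260/249 = 6.42692e-05
V̂(p̂_st) = 0.000214063; SE = √V̂ = 0.0146309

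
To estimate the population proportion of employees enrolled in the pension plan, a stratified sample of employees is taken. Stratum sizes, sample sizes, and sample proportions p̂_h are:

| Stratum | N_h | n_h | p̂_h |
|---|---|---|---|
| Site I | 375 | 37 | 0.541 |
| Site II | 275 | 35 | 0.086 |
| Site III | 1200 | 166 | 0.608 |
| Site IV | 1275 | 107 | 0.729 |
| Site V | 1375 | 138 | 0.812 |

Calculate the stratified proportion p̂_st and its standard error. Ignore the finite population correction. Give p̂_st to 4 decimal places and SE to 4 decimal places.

p̂_st ≈ 0.6671, SE ≈ 0.0203

N = 4500; stratum weights W_h = N_h/N.
p̂_st = Σ W_h p̂_h = (375·0.541 + 275·0.086 + 1200·0.608 + 1275·0.729 + 1375·0.812)/4500 = 0.66713
V̂(p̂_st) = Σ W_h² p̂_h(1−p̂_h)/(n_h−1):
  stratum Site I: (375/4500)²·0.541·0.459/36 = 4.7901e-05
  stratum Site II: (275/4500)²·0.086·0.914/34 = 8.63388e-06
  stratum Site III: (1200/4500)²·0.608·0.392/165 = 0.000102717
  stratum Site IV: (1275/4500)²·0.729·0.271/106 = 0.000149619
  stratum Site V: (1375/4500)²·0.812·0.188/137 = 0.000104034
V̂(p̂_st) = 0.000412905; SE = √V̂ = 0.0203201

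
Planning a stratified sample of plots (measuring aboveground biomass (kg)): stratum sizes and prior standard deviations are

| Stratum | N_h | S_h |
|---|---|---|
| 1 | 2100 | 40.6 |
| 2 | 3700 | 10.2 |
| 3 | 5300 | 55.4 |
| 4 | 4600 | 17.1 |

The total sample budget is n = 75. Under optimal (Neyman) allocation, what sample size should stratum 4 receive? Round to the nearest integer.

Neyman allocation: n_h = n · N_h S_h / Σ N_i S_i, with n = 75.
  stratum 1: N_h·S_h = 2100·40.6 = 85260.00
  stratum 2: N_h·S_h = 3700·10.2 = 37740.00
  stratum 3: N_h·S_h = 5300·55.4 = 293620.00
  stratum 4: N_h·S_h = 4600·17.1 = 78660.00
Σ N_h S_h = 495280.00
n for stratum 4 = 75·78660.00/495280.00 = 11.911 → 12

12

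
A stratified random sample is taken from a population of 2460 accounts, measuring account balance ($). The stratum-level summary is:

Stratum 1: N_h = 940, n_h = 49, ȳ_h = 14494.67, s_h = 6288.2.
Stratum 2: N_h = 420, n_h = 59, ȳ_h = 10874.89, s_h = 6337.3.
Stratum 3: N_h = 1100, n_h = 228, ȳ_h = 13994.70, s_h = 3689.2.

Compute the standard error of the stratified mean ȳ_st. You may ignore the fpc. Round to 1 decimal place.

SE(ȳ_st) ≈ 386.8

V̂(ȳ_st) = Σ W_h² s_h²/n_h, with W_h = N_h/N and N = 2460:
  stratum 1: (940/2460)²·6288.2²/49 = 117826
  stratum 2: (420/2460)²·6337.3²/59 = 19842
  stratum 3: (1100/2460)²·3689.2²/228 = 11935.6
V̂(ȳ_st) = 149604
SE(ȳ_st) = √149604 = 386.787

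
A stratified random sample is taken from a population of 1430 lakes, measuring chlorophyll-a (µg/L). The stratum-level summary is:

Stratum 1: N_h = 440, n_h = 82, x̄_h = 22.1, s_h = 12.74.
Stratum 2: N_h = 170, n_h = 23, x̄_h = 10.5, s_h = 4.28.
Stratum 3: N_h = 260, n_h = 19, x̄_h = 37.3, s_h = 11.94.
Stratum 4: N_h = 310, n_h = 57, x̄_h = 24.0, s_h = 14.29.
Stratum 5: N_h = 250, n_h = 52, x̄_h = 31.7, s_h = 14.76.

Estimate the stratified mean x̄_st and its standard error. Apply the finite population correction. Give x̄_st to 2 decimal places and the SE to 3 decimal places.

x̄_st ≈ 25.57, SE ≈ 0.794

x̄_st = Σ W_h x̄_h = (440·22.1 + 170·10.5 + 260·37.3 + 310·24.0 + 250·31.7)/1430 = 25.57483
V̂(x̄_st) = Σ W_h² (1 − n_h/N_h) s_h²/n_h, with W_h = N_h/N and N = 1430:
  stratum 1: (440/1430)²·(1 − 82/440)·12.74²/82 = 0.152471
  stratum 2: (170/1430)²·(1 − 23/170)·4.28²/23 = 0.00973316
  stratum 3: (260/1430)²·(1 − 19/260)·11.94²/19 = 0.229918
  stratum 4: (310/1430)²·(1 − 57/310)·14.29²/57 = 0.137404
  stratum 5: (250/1430)²·(1 − 52/250)·14.76²/52 = 0.101415
V̂(x̄_st) = 0.630942
SE(x̄_st) = √0.630942 = 0.794319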